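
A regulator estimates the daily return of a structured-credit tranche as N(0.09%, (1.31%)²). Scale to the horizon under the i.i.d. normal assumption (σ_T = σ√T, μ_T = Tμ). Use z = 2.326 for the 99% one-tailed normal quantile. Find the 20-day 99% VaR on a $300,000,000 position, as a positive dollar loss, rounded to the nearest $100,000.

σ_{20d} = 1.31% × √20 = 5.858%; μ_{20d} = 20 × 0.09% = 1.800%.
VaR = −(1.800%) + 2.326 × 5.858% = 11.826%.
On $300,000,000: 0.11826 × $300,000,000 = $35,478,000.

$35,500,000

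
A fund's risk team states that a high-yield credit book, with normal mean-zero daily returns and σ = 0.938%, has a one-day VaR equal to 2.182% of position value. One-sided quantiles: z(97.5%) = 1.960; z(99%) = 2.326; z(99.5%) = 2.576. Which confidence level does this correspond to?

99%

Implied z = VaR/σ = 2.182 / 0.938 = 2.326.
This matches z(99%) = 2.326.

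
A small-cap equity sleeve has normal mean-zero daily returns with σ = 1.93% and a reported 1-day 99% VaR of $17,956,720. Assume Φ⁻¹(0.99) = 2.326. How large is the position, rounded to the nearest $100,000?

$400,000,000

VaR as a fraction of value: z·σ = 2.326 × 1.93% = 4.48918%.
Position = $17,956,720 / 0.0448918 = $400,000,000.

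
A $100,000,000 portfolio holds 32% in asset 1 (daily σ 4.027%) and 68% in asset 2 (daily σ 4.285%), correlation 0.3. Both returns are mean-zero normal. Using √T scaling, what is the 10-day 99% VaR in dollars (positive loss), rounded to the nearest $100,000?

$25,900,000

σ_p = √(0.32²·4.027² + 0.68²·4.285² + 2·0.3·0.32·0.68·4.027·4.285) = 3.522%.
σ_{10d} = 3.522% × √10 = 11.138%.
z(99%) = 2.326.
VaR = 2.326 × 11.138% = 25.907%; on $100,000,000 that is $25,907,000.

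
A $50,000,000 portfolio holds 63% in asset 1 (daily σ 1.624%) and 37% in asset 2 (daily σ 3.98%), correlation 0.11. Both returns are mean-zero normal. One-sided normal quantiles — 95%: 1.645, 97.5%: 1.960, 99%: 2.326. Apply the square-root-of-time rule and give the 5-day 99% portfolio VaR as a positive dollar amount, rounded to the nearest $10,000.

$4,900,000

σ_p = √(0.63²·1.624² + 0.37²·3.98² + 2·0.11·0.63·0.37·1.624·3.98) = 1.883%.
σ_{5d} = 1.883% × √5 = 4.211%.
VaR = 2.326 × 4.211% = 9.795%; on $50,000,000 that is $4,897,500.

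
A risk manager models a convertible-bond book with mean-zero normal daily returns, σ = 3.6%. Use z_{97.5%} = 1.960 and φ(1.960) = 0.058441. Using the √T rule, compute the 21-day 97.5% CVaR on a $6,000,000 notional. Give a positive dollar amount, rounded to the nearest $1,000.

σ_{21d} = 3.6% × √21 = 16.497%.
ES multiplier = φ(z)/(1−α) = 0.058441/0.025 = 2.338.
ES = 16.497% × 2.338 = 38.570%; on $6,000,000: $2,314,200.

$2,314,000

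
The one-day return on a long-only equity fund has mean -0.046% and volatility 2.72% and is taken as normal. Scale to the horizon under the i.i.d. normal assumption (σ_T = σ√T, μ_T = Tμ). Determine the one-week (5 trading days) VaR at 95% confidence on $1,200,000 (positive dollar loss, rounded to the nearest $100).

$122,800

At 95%, z = 1.645.
σ_{5d} = 2.72% × √5 = 6.082%; μ_{5d} = 5 × -0.046% = -0.230%.
VaR = −(-0.230%) + 1.645 × 6.082% = 10.235%.
On $1,200,000: 0.10235 × $1,200,000 = $122,820.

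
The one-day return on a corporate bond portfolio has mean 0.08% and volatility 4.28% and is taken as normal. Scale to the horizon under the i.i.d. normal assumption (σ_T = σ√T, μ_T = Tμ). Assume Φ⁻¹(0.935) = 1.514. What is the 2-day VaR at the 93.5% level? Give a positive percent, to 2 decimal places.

9.00%

σ_{2d} = 4.28% × √2 = 6.053%; μ_{2d} = 2 × 0.08% = 0.160%.
VaR = −(0.160%) + 1.514 × 6.053% = 9.004%.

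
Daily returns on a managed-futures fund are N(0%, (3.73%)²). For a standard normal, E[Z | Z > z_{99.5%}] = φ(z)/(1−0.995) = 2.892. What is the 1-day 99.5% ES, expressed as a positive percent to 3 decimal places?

ES = 3.73% × 2.892 = 10.787%.

10.787%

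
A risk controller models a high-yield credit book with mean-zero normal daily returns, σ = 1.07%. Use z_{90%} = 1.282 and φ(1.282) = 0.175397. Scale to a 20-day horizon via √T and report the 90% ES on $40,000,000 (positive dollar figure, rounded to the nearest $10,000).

σ_{20d} = 1.07% × √20 = 4.785%.
ES multiplier = φ(z)/(1−α) = 0.175397/0.1 = 1.754.
ES = 4.785% × 1.754 = 8.393%; on $40,000,000: $3,357,200.

$3,360,000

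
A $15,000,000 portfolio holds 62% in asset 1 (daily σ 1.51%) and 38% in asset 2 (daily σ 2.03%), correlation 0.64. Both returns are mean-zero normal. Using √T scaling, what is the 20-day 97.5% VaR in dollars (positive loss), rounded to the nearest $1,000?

σ_p = √(0.62²·1.51² + 0.38²·2.03² + 2·0.64·0.62·0.38·1.51·2.03) = 1.548%.
σ_{20d} = 1.548% × √20 = 6.923%.
z(97.5%) = 1.960.
VaR = 1.960 × 6.923% = 13.569%; on $15,000,000 that is $2,035,350.

$2,035,000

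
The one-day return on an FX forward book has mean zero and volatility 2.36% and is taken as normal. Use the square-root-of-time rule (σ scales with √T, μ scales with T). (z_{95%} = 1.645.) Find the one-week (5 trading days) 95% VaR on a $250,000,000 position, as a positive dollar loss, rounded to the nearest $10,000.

σ_{5d} = 2.36% × √5 = 5.277%.
VaR = 1.645 × 5.277% = 8.681%.
On $250,000,000: 0.08681 × $250,000,000 = $21,702,500.

$21,700,000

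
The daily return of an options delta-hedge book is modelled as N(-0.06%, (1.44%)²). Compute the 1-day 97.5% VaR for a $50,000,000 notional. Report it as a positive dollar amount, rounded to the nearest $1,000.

$1,441,000

At 97.5% one-sided, z = 1.960.
VaR = −μ + z·σ = −(-0.06%) + 1.960 × 1.44% = 2.882%.
On $50,000,000: 0.02882 × $50,000,000 = $1,441,000.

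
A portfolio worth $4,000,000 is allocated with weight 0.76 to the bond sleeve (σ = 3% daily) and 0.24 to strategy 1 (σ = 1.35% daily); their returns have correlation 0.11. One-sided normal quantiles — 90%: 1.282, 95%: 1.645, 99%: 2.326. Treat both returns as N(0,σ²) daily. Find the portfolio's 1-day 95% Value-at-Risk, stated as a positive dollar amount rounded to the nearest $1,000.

σ_p² = 0.76²·3² + 0.24²·1.35² + 2·0.11·0.76·0.24·3·1.35 = 5.4659 (%²).
σ_p = √5.4659 = 2.338%.
VaR = 1.645 × 2.338% = 3.846%; on $4,000,000 that is $153,840.

$154,000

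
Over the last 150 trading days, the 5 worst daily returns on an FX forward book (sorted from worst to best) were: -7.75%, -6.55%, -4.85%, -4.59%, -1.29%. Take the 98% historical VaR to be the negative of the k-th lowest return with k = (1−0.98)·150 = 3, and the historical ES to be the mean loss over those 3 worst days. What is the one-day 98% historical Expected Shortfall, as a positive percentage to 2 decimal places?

6.38%

The 3 worst returns sum to -19.15%.
ES = −(-19.15%) / 3 = 6.3833…% ≈ 6.38%.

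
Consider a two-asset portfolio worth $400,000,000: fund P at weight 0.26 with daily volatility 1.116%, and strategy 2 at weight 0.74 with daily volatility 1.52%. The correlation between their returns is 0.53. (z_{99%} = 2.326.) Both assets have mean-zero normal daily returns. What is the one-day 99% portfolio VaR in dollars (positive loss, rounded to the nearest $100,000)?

σ_p² = 0.26²·1.116² + 0.74²·1.52² + 2·0.53·0.26·0.74·1.116·1.52 = 1.6953 (%²).
σ_p = √1.6953 = 1.302%.
VaR = 2.326 × 1.302% = 3.028%; on $400,000,000 that is $12,112,000.

$12,100,000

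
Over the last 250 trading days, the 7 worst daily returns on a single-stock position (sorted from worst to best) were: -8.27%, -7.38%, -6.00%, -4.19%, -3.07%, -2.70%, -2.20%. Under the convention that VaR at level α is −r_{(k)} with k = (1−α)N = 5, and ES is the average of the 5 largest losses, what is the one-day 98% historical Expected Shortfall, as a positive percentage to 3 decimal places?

5.782%

The 5 worst returns sum to -28.91%.
ES = −(-28.91%) / 5 = 5.782%.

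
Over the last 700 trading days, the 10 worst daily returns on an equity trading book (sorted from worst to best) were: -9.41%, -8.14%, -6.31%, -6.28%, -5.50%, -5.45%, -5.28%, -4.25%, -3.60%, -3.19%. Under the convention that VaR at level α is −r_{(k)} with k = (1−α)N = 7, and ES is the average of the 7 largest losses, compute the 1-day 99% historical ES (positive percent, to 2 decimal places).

6.62%

The 7 worst returns sum to -46.37%.
ES = −(-46.37%) / 7 = 6.6242…% ≈ 6.62%.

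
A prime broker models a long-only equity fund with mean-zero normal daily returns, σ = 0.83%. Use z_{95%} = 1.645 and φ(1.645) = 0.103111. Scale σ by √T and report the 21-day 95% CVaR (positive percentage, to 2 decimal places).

σ_{21d} = 0.83% × √21 = 3.804%.
ES multiplier = φ(z)/(1−α) = 0.103111/0.05 = 2.062.
ES = 3.804% × 2.062 = 7.844%.

7.84%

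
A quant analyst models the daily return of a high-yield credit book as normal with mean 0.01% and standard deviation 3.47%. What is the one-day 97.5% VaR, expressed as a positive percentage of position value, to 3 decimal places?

6.791%

At 97.5% one-sided, z = 1.960.
VaR = −μ + z·σ = −(0.01%) + 1.960 × 3.47% = 6.791%.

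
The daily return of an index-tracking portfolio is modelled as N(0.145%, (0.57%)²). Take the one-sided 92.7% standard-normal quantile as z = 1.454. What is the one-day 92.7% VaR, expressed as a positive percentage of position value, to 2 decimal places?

VaR = −μ + z·σ = −(0.145%) + 1.454 × 0.57% = 0.684%.

0.68%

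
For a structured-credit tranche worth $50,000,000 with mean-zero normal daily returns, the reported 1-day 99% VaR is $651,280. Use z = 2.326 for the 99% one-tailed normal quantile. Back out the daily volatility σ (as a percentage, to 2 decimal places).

0.56%

VaR as a fraction: $651,280 / $50,000,000 = 1.303%.
σ = VaR / z = 1.303% / 2.326 = 0.560%.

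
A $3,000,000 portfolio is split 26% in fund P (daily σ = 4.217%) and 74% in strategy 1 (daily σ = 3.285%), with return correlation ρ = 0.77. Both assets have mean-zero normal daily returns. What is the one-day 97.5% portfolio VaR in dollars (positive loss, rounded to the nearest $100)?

σ_p² = 0.26²·4.217² + 0.74²·3.285² + 2·0.77·0.26·0.74·4.217·3.285 = 11.2160 (%²).
σ_p = √11.2160 = 3.349%.
At 97.5%, z = 1.960.
VaR = 1.960 × 3.349% = 6.564%; on $3,000,000 that is $196,920.

$196,900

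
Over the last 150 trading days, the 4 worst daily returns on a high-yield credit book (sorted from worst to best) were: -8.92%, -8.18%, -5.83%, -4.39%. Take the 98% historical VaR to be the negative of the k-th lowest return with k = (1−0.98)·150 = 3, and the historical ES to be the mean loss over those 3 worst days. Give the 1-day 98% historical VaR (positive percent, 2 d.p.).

k = 3; the 3rd lowest return is -5.83%, so VaR = 5.83%.

5.83%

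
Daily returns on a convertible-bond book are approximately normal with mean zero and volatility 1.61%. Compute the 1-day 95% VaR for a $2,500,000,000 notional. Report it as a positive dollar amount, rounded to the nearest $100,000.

$66,200,000

At 95% one-sided, z = 1.645.
VaR = z·σ = 1.645 × 1.61% = 2.648%.
On $2,500,000,000: 0.02648 × $2,500,000,000 = $66,200,000.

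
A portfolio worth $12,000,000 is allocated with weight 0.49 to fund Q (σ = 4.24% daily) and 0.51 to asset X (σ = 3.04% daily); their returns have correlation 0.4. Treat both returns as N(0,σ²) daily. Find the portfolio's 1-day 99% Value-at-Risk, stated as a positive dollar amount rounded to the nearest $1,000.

$851,000

σ_p² = 0.49²·4.24² + 0.51²·3.04² + 2·0.4·0.49·0.51·4.24·3.04 = 9.2971 (%²).
σ_p = √9.2971 = 3.049%.
At 99%, z = 2.326.
VaR = 2.326 × 3.049% = 7.092%; on $12,000,000 that is $851,040.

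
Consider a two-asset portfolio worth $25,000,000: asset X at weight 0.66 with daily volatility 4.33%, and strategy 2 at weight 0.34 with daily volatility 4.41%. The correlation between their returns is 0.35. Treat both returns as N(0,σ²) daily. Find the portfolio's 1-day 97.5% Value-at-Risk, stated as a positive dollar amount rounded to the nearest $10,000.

$1,790,000

σ_p² = 0.66²·4.33² + 0.34²·4.41² + 2·0.35·0.66·0.34·4.33·4.41 = 13.4147 (%²).
σ_p = √13.4147 = 3.663%.
At 97.5%, z = 1.960.
VaR = 1.960 × 3.663% = 7.179%; on $25,000,000 that is $1,794,750.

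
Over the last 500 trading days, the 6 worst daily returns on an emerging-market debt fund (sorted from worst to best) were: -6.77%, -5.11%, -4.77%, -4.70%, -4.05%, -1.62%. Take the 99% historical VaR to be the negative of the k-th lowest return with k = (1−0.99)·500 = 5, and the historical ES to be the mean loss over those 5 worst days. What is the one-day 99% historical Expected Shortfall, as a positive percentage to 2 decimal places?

The 5 worst returns sum to -25.40%.
ES = −(-25.40%) / 5 = 5.08%.

5.08%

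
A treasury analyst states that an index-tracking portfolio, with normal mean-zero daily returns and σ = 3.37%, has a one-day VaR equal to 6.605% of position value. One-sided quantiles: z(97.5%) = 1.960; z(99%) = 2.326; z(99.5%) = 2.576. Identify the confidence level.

Implied z = VaR/σ = 6.605 / 3.37 = 1.960.
This matches z(97.5%) = 1.960.

97.5%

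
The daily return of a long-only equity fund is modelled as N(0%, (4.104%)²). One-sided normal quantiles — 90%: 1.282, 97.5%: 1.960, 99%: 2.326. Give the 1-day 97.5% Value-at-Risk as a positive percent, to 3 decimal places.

VaR = z·σ = 1.960 × 4.104% = 8.044%.

8.044%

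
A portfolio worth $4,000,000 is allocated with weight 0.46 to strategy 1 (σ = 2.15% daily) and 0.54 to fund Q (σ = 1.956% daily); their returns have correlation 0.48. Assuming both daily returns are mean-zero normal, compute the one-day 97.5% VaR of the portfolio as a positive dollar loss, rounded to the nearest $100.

$138,000

σ_p² = 0.46²·2.15² + 0.54²·1.956² + 2·0.48·0.46·0.54·2.15·1.956 = 3.0966 (%²).
σ_p = √3.0966 = 1.760%.
At 97.5%, z = 1.960.
VaR = 1.960 × 1.760% = 3.450%; on $4,000,000 that is $138,000.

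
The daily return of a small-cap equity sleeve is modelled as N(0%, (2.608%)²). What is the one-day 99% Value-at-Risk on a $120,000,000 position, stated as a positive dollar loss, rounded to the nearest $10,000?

$7,280,000

At 99% one-sided, z = 2.326.
VaR = z·σ = 2.326 × 2.608% = 6.066%.
On $120,000,000: 0.06066 × $120,000,000 = $7,279,200.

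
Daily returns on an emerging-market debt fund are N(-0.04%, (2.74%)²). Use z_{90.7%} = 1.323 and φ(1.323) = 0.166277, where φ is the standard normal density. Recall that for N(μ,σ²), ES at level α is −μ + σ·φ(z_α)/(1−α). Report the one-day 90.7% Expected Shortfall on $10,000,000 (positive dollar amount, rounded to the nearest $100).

$493,900

Tail multiplier: φ(z)/(1−α) = 0.166277 / 0.093 = 1.788.
ES = −(-0.04%) + 2.74% × 1.788 = 4.939%.
On $10,000,000: 0.04939 × $10,000,000 = $493,900.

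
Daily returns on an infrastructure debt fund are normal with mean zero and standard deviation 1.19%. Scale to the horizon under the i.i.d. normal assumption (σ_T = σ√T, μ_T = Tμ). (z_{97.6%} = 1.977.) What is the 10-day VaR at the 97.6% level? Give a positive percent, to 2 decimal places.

σ_{10d} = 1.19% × √10 = 3.763%.
VaR = 1.977 × 3.763% = 7.439%.

7.44%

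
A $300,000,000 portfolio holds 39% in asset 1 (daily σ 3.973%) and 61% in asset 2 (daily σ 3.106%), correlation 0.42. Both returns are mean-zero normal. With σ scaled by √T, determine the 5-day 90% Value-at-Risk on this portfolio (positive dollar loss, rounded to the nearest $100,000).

σ_p = √(0.39²·3.973² + 0.61²·3.106² + 2·0.42·0.39·0.61·3.973·3.106) = 2.908%.
σ_{5d} = 2.908% × √5 = 6.502%.
z(90%) = 1.282.
VaR = 1.282 × 6.502% = 8.336%; on $300,000,000 that is $25,008,000.

$25,000,000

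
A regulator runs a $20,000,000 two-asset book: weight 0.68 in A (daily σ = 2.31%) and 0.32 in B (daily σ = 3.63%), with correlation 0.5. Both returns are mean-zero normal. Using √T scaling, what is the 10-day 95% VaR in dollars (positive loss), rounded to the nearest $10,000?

$2,470,000

σ_p = √(0.68²·2.31² + 0.32²·3.63² + 2·0.5·0.68·0.32·2.31·3.63) = 2.375%.
σ_{10d} = 2.375% × √10 = 7.510%.
z(95%) = 1.645.
VaR = 1.645 × 7.510% = 12.354%; on $20,000,000 that is $2,470,800.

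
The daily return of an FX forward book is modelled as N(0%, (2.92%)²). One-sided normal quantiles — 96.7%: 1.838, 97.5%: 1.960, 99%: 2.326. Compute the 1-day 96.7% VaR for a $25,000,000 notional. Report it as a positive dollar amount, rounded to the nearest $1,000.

$1,342,000

VaR = z·σ = 1.838 × 2.92% = 5.367%.
On $25,000,000: 0.05367 × $25,000,000 = $1,341,750.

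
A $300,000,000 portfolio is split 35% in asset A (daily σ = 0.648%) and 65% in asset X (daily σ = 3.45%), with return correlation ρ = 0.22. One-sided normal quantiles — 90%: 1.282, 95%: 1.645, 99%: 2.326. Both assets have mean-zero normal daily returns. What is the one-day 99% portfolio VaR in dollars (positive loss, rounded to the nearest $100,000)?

σ_p² = 0.35²·0.648² + 0.65²·3.45² + 2·0.22·0.35·0.65·0.648·3.45 = 5.3040 (%²).
σ_p = √5.3040 = 2.303%.
VaR = 2.326 × 2.303% = 5.357%; on $300,000,000 that is $16,071,000.

$16,100,000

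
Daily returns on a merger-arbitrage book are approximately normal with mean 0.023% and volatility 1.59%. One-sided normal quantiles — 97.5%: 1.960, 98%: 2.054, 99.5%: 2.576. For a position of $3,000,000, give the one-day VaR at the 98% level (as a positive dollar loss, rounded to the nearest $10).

VaR = −μ + z·σ = −(0.023%) + 2.054 × 1.59% = 3.243%.
On $3,000,000: 0.03243 × $3,000,000 = $97,290.

$97,290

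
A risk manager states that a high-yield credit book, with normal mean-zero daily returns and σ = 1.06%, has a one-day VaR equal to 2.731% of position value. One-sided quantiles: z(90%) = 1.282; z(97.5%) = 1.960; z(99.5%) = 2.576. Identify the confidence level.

Implied z = VaR/σ = 2.731 / 1.06 = 2.576.
This matches z(99.5%) = 2.576.

99.5%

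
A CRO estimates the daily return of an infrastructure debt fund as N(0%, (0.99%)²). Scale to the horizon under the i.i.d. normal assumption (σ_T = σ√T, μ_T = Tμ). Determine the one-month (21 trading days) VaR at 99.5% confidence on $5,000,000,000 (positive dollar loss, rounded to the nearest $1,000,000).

At 99.5%, z = 2.576.
σ_{21d} = 0.99% × √21 = 4.537%.
VaR = 2.576 × 4.537% = 11.687%.
On $5,000,000,000: 0.11687 × $5,000,000,000 = $584,350,000.

$584,000,000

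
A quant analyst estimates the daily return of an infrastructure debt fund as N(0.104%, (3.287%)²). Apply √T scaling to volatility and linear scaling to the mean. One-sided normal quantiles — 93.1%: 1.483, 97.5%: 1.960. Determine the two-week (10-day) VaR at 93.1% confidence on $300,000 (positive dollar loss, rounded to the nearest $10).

σ_{10d} = 3.287% × √10 = 10.394%; μ_{10d} = 10 × 0.104% = 1.040%.
VaR = −(1.040%) + 1.483 × 10.394% = 14.374%.
On $300,000: 0.14374 × $300,000 = $43,122.

$43,120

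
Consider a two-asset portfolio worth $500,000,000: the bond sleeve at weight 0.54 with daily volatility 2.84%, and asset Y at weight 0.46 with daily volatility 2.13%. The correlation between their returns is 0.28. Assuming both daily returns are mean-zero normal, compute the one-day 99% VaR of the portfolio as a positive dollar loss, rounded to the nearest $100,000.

σ_p² = 0.54²·2.84² + 0.46²·2.13² + 2·0.28·0.54·0.46·2.84·2.13 = 4.1534 (%²).
σ_p = √4.1534 = 2.038%.
At 99%, z = 2.326.
VaR = 2.326 × 2.038% = 4.740%; on $500,000,000 that is $23,700,000.

$23,700,000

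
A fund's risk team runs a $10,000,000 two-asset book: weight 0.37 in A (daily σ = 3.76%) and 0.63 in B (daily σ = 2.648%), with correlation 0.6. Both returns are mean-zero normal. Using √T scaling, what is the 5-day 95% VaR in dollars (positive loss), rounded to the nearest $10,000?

σ_p = √(0.37²·3.76² + 0.63²·2.648² + 2·0.6·0.37·0.63·3.76·2.648) = 2.739%.
σ_{5d} = 2.739% × √5 = 6.125%.
z(95%) = 1.645.
VaR = 1.645 × 6.125% = 10.076%; on $10,000,000 that is $1,007,600.

$1,010,000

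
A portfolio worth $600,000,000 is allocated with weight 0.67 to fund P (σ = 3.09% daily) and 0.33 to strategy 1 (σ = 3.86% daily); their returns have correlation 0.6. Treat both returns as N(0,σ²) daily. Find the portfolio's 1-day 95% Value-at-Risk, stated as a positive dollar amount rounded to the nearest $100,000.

σ_p² = 0.67²·3.09² + 0.33²·3.86² + 2·0.6·0.67·0.33·3.09·3.86 = 9.0733 (%²).
σ_p = √9.0733 = 3.012%.
At 95%, z = 1.645.
VaR = 1.645 × 3.012% = 4.955%; on $600,000,000 that is $29,730,000.

$29,700,000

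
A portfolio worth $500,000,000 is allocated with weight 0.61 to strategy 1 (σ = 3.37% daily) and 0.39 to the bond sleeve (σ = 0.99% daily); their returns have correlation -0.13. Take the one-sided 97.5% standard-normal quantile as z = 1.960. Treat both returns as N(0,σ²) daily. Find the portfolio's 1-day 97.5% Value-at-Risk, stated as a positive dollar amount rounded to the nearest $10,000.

σ_p² = 0.61²·3.37² + 0.39²·0.99² + 2·-0.13·0.61·0.39·3.37·0.99 = 4.1686 (%²).
σ_p = √4.1686 = 2.042%.
VaR = 1.960 × 2.042% = 4.002%; on $500,000,000 that is $20,010,000.

$20,010,000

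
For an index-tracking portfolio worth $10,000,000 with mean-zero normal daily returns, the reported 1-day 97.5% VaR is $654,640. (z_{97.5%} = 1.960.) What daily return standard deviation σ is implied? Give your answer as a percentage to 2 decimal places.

VaR as a fraction: $654,640 / $10,000,000 = 6.546%.
σ = VaR / z = 6.546% / 1.960 = 3.340%.

3.34%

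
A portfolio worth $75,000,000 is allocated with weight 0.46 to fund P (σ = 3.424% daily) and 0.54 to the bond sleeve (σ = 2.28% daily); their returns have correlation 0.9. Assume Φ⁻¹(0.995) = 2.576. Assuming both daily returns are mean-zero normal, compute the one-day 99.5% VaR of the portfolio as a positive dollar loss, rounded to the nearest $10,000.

σ_p² = 0.46²·3.424² + 0.54²·2.28² + 2·0.9·0.46·0.54·3.424·2.28 = 7.4871 (%²).
σ_p = √7.4871 = 2.736%.
VaR = 2.576 × 2.736% = 7.048%; on $75,000,000 that is $5,286,000.

$5,290,000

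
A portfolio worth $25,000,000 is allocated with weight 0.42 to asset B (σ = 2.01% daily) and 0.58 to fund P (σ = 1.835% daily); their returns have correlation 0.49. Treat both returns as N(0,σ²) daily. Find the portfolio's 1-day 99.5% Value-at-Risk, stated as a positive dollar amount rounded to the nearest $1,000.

σ_p² = 0.42²·2.01² + 0.58²·1.835² + 2·0.49·0.42·0.58·2.01·1.835 = 2.7259 (%²).
σ_p = √2.7259 = 1.651%.
At 99.5%, z = 2.576.
VaR = 2.576 × 1.651% = 4.253%; on $25,000,000 that is $1,063,250.

$1,063,000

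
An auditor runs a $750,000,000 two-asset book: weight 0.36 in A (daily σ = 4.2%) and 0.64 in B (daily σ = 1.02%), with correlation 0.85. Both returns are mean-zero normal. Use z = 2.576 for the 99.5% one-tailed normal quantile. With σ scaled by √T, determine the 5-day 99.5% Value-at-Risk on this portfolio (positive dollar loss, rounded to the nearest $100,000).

$90,500,000

σ_p = √(0.36²·4.2² + 0.64²·1.02² + 2·0.85·0.36·0.64·4.2·1.02) = 2.095%.
σ_{5d} = 2.095% × √5 = 4.685%.
VaR = 2.576 × 4.685% = 12.069%; on $750,000,000 that is $90,517,500.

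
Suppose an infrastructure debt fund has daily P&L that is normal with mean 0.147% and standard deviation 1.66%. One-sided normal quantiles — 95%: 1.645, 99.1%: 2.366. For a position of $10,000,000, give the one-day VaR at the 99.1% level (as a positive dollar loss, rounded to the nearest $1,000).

VaR = −μ + z·σ = −(0.147%) + 2.366 × 1.66% = 3.781%.
On $10,000,000: 0.03781 × $10,000,000 = $378,100.

$378,000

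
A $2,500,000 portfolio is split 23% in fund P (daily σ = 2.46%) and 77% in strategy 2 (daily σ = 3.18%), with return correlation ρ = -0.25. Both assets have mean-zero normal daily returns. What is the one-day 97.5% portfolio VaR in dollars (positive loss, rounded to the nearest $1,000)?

σ_p² = 0.23²·2.46² + 0.77²·3.18² + 2·-0.25·0.23·0.77·2.46·3.18 = 5.6231 (%²).
σ_p = √5.6231 = 2.371%.
At 97.5%, z = 1.960.
VaR = 1.960 × 2.371% = 4.647%; on $2,500,000 that is $116,175.

$116,000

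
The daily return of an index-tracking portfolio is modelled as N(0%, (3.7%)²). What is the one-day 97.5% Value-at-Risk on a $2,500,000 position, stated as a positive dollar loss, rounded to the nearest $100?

$181,300

At 97.5% one-sided, z = 1.960.
VaR = z·σ = 1.960 × 3.7% = 7.252%.
On $2,500,000: 0.07252 × $2,500,000 = $181,300.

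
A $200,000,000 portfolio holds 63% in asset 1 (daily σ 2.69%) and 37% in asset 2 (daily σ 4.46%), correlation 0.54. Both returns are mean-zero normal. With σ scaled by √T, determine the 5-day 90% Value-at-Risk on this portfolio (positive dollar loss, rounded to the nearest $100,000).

$16,800,000

σ_p = √(0.63²·2.69² + 0.37²·4.46² + 2·0.54·0.63·0.37·2.69·4.46) = 2.935%.
σ_{5d} = 2.935% × √5 = 6.563%.
z(90%) = 1.282.
VaR = 1.282 × 6.563% = 8.414%; on $200,000,000 that is $16,828,000.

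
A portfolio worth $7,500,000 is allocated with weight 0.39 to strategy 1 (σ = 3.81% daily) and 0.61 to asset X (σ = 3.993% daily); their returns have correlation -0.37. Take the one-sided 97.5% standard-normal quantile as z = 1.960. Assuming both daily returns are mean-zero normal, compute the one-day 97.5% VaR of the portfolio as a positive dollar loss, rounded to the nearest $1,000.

$344,000

σ_p² = 0.39²·3.81² + 0.61²·3.993² + 2·-0.37·0.39·0.61·3.81·3.993 = 5.4624 (%²).
σ_p = √5.4624 = 2.337%.
VaR = 1.960 × 2.337% = 4.581%; on $7,500,000 that is $343,575.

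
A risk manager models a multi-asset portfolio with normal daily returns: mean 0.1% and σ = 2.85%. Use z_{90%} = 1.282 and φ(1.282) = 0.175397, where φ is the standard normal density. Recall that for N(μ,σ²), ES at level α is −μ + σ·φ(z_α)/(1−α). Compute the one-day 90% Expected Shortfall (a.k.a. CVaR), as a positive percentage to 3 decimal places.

Tail multiplier: φ(z)/(1−α) = 0.175397 / 0.1 = 1.754.
ES = −(0.1%) + 2.85% × 1.754 = 4.899%.

4.899%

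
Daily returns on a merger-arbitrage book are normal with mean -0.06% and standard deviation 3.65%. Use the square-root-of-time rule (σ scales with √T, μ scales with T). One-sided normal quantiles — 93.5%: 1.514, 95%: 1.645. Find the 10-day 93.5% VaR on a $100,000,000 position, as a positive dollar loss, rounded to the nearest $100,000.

σ_{10d} = 3.65% × √10 = 11.542%; μ_{10d} = 10 × -0.06% = -0.600%.
VaR = −(-0.600%) + 1.514 × 11.542% = 18.075%.
On $100,000,000: 0.18075 × $100,000,000 = $18,075,000.

$18,100,000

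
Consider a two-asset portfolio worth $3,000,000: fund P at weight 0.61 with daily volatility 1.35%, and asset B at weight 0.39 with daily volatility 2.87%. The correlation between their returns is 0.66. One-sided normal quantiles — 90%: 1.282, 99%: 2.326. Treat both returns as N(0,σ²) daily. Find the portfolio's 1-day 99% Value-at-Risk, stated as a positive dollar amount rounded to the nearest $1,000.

σ_p² = 0.61²·1.35² + 0.39²·2.87² + 2·0.66·0.61·0.39·1.35·2.87 = 3.1477 (%²).
σ_p = √3.1477 = 1.774%.
VaR = 2.326 × 1.774% = 4.126%; on $3,000,000 that is $123,780.

$124,000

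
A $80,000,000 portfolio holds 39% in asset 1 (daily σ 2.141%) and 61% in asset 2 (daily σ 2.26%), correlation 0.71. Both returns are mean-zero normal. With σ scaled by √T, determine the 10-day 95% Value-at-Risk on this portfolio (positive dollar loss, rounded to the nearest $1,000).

$8,561,000

σ_p = √(0.39²·2.141² + 0.61²·2.26² + 2·0.71·0.39·0.61·2.141·2.26) = 2.057%.
σ_{10d} = 2.057% × √10 = 6.505%.
z(95%) = 1.645.
VaR = 1.645 × 6.505% = 10.701%; on $80,000,000 that is $8,560,800.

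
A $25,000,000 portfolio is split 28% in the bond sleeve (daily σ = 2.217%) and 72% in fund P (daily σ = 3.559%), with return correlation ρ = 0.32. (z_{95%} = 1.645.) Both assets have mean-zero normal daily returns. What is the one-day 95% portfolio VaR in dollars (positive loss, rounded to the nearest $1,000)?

$1,161,000

σ_p² = 0.28²·2.217² + 0.72²·3.559² + 2·0.32·0.28·0.72·2.217·3.559 = 7.9697 (%²).
σ_p = √7.9697 = 2.823%.
VaR = 1.645 × 2.823% = 4.644%; on $25,000,000 that is $1,161,000.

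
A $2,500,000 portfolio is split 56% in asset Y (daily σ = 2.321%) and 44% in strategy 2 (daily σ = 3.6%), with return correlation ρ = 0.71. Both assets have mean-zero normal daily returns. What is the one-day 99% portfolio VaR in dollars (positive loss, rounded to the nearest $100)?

$155,200

σ_p² = 0.56²·2.321² + 0.44²·3.6² + 2·0.71·0.56·0.44·2.321·3.6 = 7.1220 (%²).
σ_p = √7.1220 = 2.669%.
At 99%, z = 2.326.
VaR = 2.326 × 2.669% = 6.208%; on $2,500,000 that is $155,200.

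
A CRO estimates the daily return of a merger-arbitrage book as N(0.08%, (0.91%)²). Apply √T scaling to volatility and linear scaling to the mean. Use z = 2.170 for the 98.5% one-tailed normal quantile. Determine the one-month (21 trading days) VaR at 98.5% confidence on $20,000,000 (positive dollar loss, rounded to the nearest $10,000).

$1,470,000

σ_{21d} = 0.91% × √21 = 4.170%; μ_{21d} = 21 × 0.08% = 1.680%.
VaR = −(1.680%) + 2.170 × 4.170% = 7.369%.
On $20,000,000: 0.07369 × $20,000,000 = $1,473,800.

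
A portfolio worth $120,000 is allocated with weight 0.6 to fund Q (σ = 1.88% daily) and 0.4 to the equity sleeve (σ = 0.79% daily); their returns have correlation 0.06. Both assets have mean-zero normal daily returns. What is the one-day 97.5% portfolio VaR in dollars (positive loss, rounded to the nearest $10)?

$2,800

σ_p² = 0.6²·1.88² + 0.4²·0.79² + 2·0.06·0.6·0.4·1.88·0.79 = 1.4150 (%²).
σ_p = √1.4150 = 1.190%.
At 97.5%, z = 1.960.
VaR = 1.960 × 1.190% = 2.332%; on $120,000 that is $2,798.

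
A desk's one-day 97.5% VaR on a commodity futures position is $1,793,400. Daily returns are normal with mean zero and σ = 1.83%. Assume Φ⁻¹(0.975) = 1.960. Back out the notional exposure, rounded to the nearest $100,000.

$50,000,000

VaR as a fraction of value: z·σ = 1.960 × 1.83% = 3.5868%.
Position = $1,793,400 / 0.035868 = $50,000,000.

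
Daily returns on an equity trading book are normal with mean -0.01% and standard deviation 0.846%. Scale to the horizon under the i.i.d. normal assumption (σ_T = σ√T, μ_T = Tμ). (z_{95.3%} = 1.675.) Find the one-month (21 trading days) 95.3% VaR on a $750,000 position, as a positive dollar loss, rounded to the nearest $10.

$50,280

σ_{21d} = 0.846% × √21 = 3.877%; μ_{21d} = 21 × -0.01% = -0.210%.
VaR = −(-0.210%) + 1.675 × 3.877% = 6.704%.
On $750,000: 0.06704 × $750,000 = $50,280.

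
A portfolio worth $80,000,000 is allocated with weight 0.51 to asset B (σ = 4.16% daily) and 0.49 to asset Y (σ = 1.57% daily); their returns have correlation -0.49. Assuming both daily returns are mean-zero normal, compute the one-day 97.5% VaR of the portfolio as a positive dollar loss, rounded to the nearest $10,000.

σ_p² = 0.51²·4.16² + 0.49²·1.57² + 2·-0.49·0.51·0.49·4.16·1.57 = 3.4935 (%²).
σ_p = √3.4935 = 1.869%.
At 97.5%, z = 1.960.
VaR = 1.960 × 1.869% = 3.663%; on $80,000,000 that is $2,930,400.

$2,930,000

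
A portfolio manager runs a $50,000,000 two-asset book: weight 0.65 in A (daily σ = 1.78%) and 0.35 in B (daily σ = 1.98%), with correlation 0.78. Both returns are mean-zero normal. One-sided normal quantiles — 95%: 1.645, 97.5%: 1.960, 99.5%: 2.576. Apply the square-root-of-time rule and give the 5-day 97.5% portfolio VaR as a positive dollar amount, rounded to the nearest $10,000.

σ_p = √(0.65²·1.78² + 0.35²·1.98² + 2·0.78·0.65·0.35·1.78·1.98) = 1.752%.
σ_{5d} = 1.752% × √5 = 3.918%.
VaR = 1.960 × 3.918% = 7.679%; on $50,000,000 that is $3,839,500.

$3,840,000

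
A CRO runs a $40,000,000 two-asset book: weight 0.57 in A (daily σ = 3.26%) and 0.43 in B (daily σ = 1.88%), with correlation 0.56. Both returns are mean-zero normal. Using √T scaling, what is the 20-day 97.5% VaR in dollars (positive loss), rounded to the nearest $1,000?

σ_p = √(0.57²·3.26² + 0.43²·1.88² + 2·0.56·0.57·0.43·3.26·1.88) = 2.406%.
σ_{20d} = 2.406% × √20 = 10.760%.
z(97.5%) = 1.960.
VaR = 1.960 × 10.760% = 21.090%; on $40,000,000 that is $8,436,000.

$8,436,000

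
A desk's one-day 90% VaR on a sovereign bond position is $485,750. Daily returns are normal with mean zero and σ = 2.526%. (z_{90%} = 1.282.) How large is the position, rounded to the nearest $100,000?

$15,000,000

VaR as a fraction of value: z·σ = 1.282 × 2.526% = 3.23833%.
Position = $485,750 / 0.0323833 = $15,000,006.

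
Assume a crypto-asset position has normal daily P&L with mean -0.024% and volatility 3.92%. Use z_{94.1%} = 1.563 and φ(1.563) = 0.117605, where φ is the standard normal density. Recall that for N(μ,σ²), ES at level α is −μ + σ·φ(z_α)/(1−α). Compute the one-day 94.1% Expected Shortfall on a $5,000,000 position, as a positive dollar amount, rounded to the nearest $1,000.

Tail multiplier: φ(z)/(1−α) = 0.117605 / 0.059 = 1.993.
ES = −(-0.024%) + 3.92% × 1.993 = 7.837%.
On $5,000,000: 0.07837 × $5,000,000 = $391,850.

$392,000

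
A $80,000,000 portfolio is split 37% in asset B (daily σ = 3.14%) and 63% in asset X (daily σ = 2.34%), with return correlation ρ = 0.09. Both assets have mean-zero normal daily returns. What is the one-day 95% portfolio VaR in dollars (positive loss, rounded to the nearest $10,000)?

σ_p² = 0.37²·3.14² + 0.63²·2.34² + 2·0.09·0.37·0.63·3.14·2.34 = 3.8313 (%²).
σ_p = √3.8313 = 1.957%.
At 95%, z = 1.645.
VaR = 1.645 × 1.957% = 3.219%; on $80,000,000 that is $2,575,200.

$2,580,000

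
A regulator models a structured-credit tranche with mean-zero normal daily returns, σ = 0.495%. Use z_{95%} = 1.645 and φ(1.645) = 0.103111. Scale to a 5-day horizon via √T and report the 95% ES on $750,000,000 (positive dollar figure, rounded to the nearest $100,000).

$17,100,000

σ_{5d} = 0.495% × √5 = 1.107%.
ES multiplier = φ(z)/(1−α) = 0.103111/0.05 = 2.062.
ES = 1.107% × 2.062 = 2.283%; on $750,000,000: $17,122,500.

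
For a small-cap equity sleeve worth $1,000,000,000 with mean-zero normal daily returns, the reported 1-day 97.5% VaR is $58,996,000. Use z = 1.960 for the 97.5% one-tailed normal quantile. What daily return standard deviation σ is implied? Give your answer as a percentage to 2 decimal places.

3.01%

VaR as a fraction: $58,996,000 / $1,000,000,000 = 5.900%.
σ = VaR / z = 5.900% / 1.960 = 3.010%.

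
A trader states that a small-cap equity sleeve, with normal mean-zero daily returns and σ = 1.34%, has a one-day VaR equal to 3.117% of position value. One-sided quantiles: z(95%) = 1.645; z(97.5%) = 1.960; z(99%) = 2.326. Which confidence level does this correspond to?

Implied z = VaR/σ = 3.117 / 1.34 = 2.326.
This matches z(99%) = 2.326.

99%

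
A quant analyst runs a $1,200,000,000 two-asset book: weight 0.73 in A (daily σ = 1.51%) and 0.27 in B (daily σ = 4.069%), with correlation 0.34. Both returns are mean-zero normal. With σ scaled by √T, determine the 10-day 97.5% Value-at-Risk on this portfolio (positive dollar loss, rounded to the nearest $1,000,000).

$134,000,000

σ_p = √(0.73²·1.51² + 0.27²·4.069² + 2·0.34·0.73·0.27·1.51·4.069) = 1.802%.
σ_{10d} = 1.802% × √10 = 5.698%.
z(97.5%) = 1.960.
VaR = 1.960 × 5.698% = 11.168%; on $1,200,000,000 that is $134,016,000.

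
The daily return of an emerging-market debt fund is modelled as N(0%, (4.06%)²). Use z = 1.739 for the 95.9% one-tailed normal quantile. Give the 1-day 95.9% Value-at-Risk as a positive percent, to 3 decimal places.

VaR = z·σ = 1.739 × 4.06% = 7.060%.

7.060%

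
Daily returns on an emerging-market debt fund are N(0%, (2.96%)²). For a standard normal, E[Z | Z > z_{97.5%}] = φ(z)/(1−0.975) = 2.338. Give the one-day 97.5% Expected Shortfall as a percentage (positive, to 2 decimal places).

6.92%

ES = 2.96% × 2.338 = 6.920%.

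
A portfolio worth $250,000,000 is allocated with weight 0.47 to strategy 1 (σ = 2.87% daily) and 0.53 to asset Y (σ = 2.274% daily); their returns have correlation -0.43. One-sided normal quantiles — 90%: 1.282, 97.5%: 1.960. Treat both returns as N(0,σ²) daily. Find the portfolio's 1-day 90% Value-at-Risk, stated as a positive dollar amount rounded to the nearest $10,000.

σ_p² = 0.47²·2.87² + 0.53²·2.274² + 2·-0.43·0.47·0.53·2.87·2.274 = 1.8740 (%²).
σ_p = √1.8740 = 1.369%.
VaR = 1.282 × 1.369% = 1.755%; on $250,000,000 that is $4,387,500.

$4,390,000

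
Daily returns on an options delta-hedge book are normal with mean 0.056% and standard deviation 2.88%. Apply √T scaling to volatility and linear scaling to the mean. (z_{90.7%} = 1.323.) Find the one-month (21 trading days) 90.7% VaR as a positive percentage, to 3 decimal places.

σ_{21d} = 2.88% × √21 = 13.198%; μ_{21d} = 21 × 0.056% = 1.176%.
VaR = −(1.176%) + 1.323 × 13.198% = 16.285%.

16.285%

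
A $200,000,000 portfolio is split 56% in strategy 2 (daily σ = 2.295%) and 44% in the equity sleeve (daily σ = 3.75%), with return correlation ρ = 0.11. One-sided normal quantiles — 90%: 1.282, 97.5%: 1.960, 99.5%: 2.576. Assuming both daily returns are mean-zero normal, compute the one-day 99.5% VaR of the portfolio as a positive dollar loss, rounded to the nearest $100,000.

$11,300,000

σ_p² = 0.56²·2.295² + 0.44²·3.75² + 2·0.11·0.56·0.44·2.295·3.75 = 4.8408 (%²).
σ_p = √4.8408 = 2.200%.
VaR = 2.576 × 2.200% = 5.667%; on $200,000,000 that is $11,334,000.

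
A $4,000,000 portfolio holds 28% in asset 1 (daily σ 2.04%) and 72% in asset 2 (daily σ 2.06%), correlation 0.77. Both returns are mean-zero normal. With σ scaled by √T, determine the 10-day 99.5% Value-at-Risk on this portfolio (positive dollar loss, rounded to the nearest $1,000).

$638,000

σ_p = √(0.28²·2.04² + 0.72²·2.06² + 2·0.77·0.28·0.72·2.04·2.06) = 1.957%.
σ_{10d} = 1.957% × √10 = 6.189%.
z(99.5%) = 2.576.
VaR = 2.576 × 6.189% = 15.943%; on $4,000,000 that is $637,720.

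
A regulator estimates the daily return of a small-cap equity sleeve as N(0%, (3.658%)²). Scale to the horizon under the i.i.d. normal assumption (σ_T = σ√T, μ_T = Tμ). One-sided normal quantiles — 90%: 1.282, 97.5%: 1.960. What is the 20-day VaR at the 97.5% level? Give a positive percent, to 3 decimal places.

32.064%

σ_{20d} = 3.658% × √20 = 16.359%.
VaR = 1.960 × 16.359% = 32.064%.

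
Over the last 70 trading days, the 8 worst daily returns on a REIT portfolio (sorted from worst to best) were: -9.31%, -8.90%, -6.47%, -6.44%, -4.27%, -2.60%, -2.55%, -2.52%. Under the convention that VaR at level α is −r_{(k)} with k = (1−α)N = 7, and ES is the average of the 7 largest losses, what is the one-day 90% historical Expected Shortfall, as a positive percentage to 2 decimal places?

The 7 worst returns sum to -40.54%.
ES = −(-40.54%) / 7 = 5.7914…% ≈ 5.79%.

5.79%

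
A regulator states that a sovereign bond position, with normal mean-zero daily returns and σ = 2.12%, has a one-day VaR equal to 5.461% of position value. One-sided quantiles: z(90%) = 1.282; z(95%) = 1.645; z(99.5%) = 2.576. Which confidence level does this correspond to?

99.5%

Implied z = VaR/σ = 5.461 / 2.12 = 2.576.
This matches z(99.5%) = 2.576.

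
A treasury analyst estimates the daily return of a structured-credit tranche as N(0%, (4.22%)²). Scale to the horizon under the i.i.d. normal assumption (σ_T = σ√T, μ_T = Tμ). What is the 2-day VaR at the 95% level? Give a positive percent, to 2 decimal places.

At 95%, z = 1.645.
σ_{2d} = 4.22% × √2 = 5.968%.
VaR = 1.645 × 5.968% = 9.817%.

9.82%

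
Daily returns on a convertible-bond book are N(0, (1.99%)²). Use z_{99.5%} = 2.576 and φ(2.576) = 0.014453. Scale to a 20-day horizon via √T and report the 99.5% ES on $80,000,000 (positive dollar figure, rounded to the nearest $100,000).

σ_{20d} = 1.99% × √20 = 8.900%.
ES multiplier = φ(z)/(1−α) = 0.014453/0.005 = 2.891.
ES = 8.900% × 2.891 = 25.730%; on $80,000,000: $20,584,000.

$20,600,000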